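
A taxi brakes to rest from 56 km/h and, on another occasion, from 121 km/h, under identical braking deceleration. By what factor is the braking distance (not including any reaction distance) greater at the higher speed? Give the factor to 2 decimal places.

Factor ≈ 4.67

Braking distance d = v²/(2a), so with a fixed, d ∝ v².
Factor = (121/56)² = 2.1607² = 4.6686.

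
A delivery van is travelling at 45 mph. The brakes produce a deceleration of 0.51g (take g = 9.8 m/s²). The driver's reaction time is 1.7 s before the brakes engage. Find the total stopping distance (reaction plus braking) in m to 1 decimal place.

Total stopping distance ≈ 74.7 m

45 mph × 0.44704 = 20.1168 m/s.
a = 0.51 × 9.8 = 4.998 m/s².
Reaction distance = v·t_r = 20.1168 × 1.7 = 34.199 m.
Braking distance = v²/(2a) = 20.1168² / (2 × 4.998) = 404.686 / 9.996 = 40.485 m.
Total = 34.199 + 40.485 = 74.684 m.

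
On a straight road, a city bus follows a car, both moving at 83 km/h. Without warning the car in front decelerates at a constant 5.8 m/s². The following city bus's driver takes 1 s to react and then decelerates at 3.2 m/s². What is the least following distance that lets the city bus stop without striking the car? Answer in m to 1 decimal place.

83 km/h ÷ 3.6 = 23.0556 m/s.
Leader travels v²/(2a_L) = 531.561 / 11.600 = 45.824 m before stopping.
Follower covers v·t_r = 23.0556 × 1 = 23.056 m while reacting, then v²/(2a_F) = 531.561 / 6.400 = 83.056 m while braking, for a total of 23.056 + 83.056 = 106.112 m.
Since a_F ≤ a_L and the follower starts braking later, the follower is never slower than the leader, so the closest approach is when both have stopped.
Minimum gap = 106.112 − 45.824 = 60.288 m.

Minimum gap ≈ 60.3 m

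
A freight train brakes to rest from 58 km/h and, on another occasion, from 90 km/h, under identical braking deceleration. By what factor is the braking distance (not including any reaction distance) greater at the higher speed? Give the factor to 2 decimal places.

Factor ≈ 2.41

Braking distance d = v²/(2a), so with a fixed, d ∝ v².
Factor = (90/58)² = 1.5517² = 2.4078.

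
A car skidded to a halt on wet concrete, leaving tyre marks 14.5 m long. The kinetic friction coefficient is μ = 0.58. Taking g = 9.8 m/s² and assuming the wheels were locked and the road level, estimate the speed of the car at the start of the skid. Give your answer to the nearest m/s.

Deceleration a = μg = 0.58 × 9.8 = 5.684 m/s².
v = √(2a·d) = √(2 × 5.684 × 14.5) = √164.836 = 12.8388 m/s.

Initial speed ≈ 13 m/s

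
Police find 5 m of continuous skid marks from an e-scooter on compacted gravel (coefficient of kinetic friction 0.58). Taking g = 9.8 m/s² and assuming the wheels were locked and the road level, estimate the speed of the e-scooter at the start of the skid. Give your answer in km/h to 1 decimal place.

Deceleration a = μg = 0.58 × 9.8 = 5.684 m/s².
v = √(2a·d) = √(2 × 5.684 × 5) = √56.840 = 7.5392 m/s.
= 7.5392 × 3.6 = 27.141 km/h.

Initial speed ≈ 27.1 km/h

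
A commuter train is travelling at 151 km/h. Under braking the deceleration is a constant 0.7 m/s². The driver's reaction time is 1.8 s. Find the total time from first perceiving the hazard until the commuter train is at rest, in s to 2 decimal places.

151 km/h ÷ 3.6 = 41.9444 m/s.
Braking time = v/a = 41.9444 / 0.700 = 59.921 s.
Total = 1.8 + 59.921 = 61.721 s.

Total time ≈ 61.72 s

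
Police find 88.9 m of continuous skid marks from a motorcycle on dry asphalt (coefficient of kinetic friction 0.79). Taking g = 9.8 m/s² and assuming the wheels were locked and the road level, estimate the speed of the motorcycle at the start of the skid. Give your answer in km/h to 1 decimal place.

Initial speed ≈ 133.6 km/h

Deceleration a = μg = 0.79 × 9.8 = 7.742 m/s².
v = √(2a·d) = √(2 × 7.742 × 88.9) = √1376.528 = 37.1016 m/s.
= 37.1016 × 3.6 = 133.566 km/h.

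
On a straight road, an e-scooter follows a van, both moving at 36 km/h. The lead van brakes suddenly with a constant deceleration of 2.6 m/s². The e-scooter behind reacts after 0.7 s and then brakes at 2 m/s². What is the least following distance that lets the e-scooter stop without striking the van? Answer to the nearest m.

36 km/h ÷ 3.6 = 10.0000 m/s.
Leader travels v²/(2a_L) = 100.000 / 5.200 = 19.231 m before stopping.
Follower covers v·t_r = 10.0000 × 0.7 = 7.000 m while reacting, then v²/(2a_F) = 100.000 / 4.000 = 25.000 m while braking, for a total of 7.000 + 25.000 = 32.000 m.
Since a_F ≤ a_L and the follower starts braking later, the follower is never slower than the leader, so the closest approach is when both have stopped.
Minimum gap = 32.000 − 19.231 = 12.769 m.

Minimum gap ≈ 13 m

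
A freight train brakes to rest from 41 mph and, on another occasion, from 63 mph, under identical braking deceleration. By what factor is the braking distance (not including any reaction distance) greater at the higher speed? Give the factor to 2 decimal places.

Braking distance d = v²/(2a), so with a fixed, d ∝ v².
Factor = (63/41)² = 1.5366² = 2.3611.

Factor ≈ 2.36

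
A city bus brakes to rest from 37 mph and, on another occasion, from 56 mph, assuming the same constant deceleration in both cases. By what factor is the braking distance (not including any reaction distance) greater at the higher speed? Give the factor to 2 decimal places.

Braking distance d = v²/(2a), so with a fixed, d ∝ v².
Factor = (56/37)² = 1.5135² = 2.2907.

Factor ≈ 2.29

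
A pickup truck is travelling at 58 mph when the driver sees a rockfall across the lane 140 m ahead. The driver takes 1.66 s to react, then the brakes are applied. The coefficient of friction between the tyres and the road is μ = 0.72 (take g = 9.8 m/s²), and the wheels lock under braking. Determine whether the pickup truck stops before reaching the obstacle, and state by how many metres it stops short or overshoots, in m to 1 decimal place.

58 mph × 0.44704 = 25.9283 m/s.
a = μg = 0.72 × 9.8 = 7.056 m/s².
Reaction distance = 25.9283 × 1.66 = 43.041 m.
Braking distance = v²/(2a) = 672.277 / 14.112 = 47.639 m.
Total stopping distance = 43.041 + 47.639 = 90.680 m, vs 140 m available — it stops with 140 − 90.680 = 49.320 m to spare.

Yes — it stops 49.3 m short of the obstacle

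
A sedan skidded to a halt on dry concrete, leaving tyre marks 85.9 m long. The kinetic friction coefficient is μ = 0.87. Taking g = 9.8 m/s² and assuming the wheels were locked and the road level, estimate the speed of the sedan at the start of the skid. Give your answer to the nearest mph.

Initial speed ≈ 86 mph

Deceleration a = μg = 0.87 × 9.8 = 8.526 m/s².
v = √(2a·d) = √(2 × 8.526 × 85.9) = √1464.767 = 38.2723 m/s.
= 38.2723 ÷ 0.44704 = 85.613 mph.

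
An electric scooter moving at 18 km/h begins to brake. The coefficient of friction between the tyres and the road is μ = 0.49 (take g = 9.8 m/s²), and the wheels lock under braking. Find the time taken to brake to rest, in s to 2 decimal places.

Braking time ≈ 1.04 s

18 km/h ÷ 3.6 = 5.0000 m/s.
a = μg = 0.49 × 9.8 = 4.802 m/s².
Braking time = v/a = 5.0000 / 4.802 = 1.041 s.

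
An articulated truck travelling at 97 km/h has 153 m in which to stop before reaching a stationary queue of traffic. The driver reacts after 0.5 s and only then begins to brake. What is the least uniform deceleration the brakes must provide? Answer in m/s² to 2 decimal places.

97 km/h ÷ 3.6 = 26.9444 m/s.
Distance covered during reaction = 26.9444 × 0.5 = 13.472 m.
Distance available for braking: 153 − 13.472 = 139.528 m.
v² = 2a·d ⇒ a = v²/(2d) = 26.9444² / (2 × 139.528) = 726.001 / 279.056 = 2.6016 m/s².

Required deceleration ≈ 2.60 m/s²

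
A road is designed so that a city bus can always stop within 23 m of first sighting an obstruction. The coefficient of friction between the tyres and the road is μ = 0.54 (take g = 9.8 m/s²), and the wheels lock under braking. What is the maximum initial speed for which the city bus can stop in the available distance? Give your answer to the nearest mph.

a = μg = 0.54 × 9.8 = 5.292 m/s².
v²/(2a) = d ⇒ v = √(2 × 5.292 × 23) = √243.43 = 15.6022 m/s.
15.6022 m/s ÷ 0.44704 = 34.901 mph.

Maximum speed ≈ 35 mph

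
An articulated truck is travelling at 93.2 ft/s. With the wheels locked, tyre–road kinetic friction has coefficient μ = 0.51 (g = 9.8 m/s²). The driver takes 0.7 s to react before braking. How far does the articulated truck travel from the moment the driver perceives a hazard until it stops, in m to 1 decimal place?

93.2 ft/s × 0.3048 = 28.4074 m/s.
a = μg = 0.51 × 9.8 = 4.998 m/s².
Reaction distance = v·t_r = 28.4074 × 0.7 = 19.885 m.
Braking distance = v²/(2a) = 28.4074² / (2 × 4.998) = 806.980 / 9.996 = 80.730 m.
Total = 19.885 + 80.730 = 100.615 m.

Total stopping distance ≈ 100.6 m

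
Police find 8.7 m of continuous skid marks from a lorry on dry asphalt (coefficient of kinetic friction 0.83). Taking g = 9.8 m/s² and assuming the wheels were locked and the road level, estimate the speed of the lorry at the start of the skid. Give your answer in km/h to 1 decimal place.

Deceleration a = μg = 0.83 × 9.8 = 8.134 m/s².
v = √(2a·d) = √(2 × 8.134 × 8.7) = √141.532 = 11.8967 m/s.
= 11.8967 × 3.6 = 42.828 km/h.

Initial speed ≈ 42.8 km/h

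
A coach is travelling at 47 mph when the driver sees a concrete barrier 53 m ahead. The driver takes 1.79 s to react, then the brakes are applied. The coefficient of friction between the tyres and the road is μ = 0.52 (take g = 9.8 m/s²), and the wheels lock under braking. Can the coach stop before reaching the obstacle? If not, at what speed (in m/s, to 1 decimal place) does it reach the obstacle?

47 mph × 0.44704 = 21.0109 m/s.
a = μg = 0.52 × 9.8 = 5.096 m/s².
Reaction distance = 21.0109 × 1.79 = 37.610 m.
Braking distance needed to stop: v²/(2a) = 441.458 / 10.192 = 43.314 m, so total needed = 37.610 + 43.314 = 80.924 m > 53 m — it cannot stop.
Distance remaining when braking begins: 53 − 37.610 = 15.390 m.
v² = v₀² − 2a·d = 441.458 − 2 × 5.096 × 15.390 = 284.603 m²/s².
v = √284.603 = 16.870 m/s.

No — it strikes the obstacle at 16.9 m/s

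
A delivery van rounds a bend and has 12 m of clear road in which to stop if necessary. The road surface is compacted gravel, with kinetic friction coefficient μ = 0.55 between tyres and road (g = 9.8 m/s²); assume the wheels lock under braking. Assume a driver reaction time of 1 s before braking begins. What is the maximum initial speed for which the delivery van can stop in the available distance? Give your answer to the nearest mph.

a = μg = 0.55 × 9.8 = 5.390 m/s².
Stopping distance: v·t_r + v²/(2a) = 12 with t_r = 1 s and a = 5.390 m/s².
So v² + 10.780 v − 129.36 = 0.
Positive root: v = −a·t_r + √((a·t_r)² + 2a·d) = −5.390 + √(29.052 + 129.36) = 7.1962 m/s.
7.1962 m/s ÷ 0.44704 = 16.097 mph.

Maximum speed ≈ 16 mph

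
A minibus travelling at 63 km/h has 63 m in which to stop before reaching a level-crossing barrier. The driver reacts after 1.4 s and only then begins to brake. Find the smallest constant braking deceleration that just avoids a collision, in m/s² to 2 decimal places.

Required deceleration ≈ 3.98 m/s²

63 km/h ÷ 3.6 = 17.5000 m/s.
Distance covered during reaction = 17.5000 × 1.4 = 24.500 m.
Distance available for braking: 63 − 24.500 = 38.500 m.
v² = 2a·d ⇒ a = v²/(2d) = 17.5000² / (2 × 38.500) = 306.250 / 77.000 = 3.9773 m/s².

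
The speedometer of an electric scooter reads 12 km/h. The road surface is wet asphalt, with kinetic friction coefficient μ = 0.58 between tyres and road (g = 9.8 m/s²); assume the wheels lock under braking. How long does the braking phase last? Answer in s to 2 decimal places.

12 km/h ÷ 3.6 = 3.3333 m/s.
a = μg = 0.58 × 9.8 = 5.684 m/s².
Braking time = v/a = 3.3333 / 5.684 = 0.586 s.

Braking time ≈ 0.59 s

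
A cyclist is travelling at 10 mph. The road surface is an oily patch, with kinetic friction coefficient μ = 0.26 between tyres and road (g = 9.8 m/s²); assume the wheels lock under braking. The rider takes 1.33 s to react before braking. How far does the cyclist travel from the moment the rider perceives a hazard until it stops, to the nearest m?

Total stopping distance ≈ 10 m

10 mph × 0.44704 = 4.4704 m/s.
a = μg = 0.26 × 9.8 = 2.548 m/s².
Reaction distance = v·t_r = 4.4704 × 1.33 = 5.946 m.
Braking distance = v²/(2a) = 4.4704² / (2 × 2.548) = 19.984 / 5.096 = 3.922 m.
Total = 5.946 + 3.922 = 9.868 m.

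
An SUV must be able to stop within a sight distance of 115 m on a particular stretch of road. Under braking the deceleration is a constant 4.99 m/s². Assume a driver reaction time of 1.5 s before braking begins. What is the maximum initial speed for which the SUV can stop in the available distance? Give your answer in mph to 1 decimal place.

Stopping distance: v·t_r + v²/(2a) = 115 with t_r = 1.5 s and a = 4.990 m/s².
So v² + 14.970 v − 1147.70 = 0.
Positive root: v = −a·t_r + √((a·t_r)² + 2a·d) = −7.485 + √(56.025 + 1147.70) = 27.2097 m/s.
27.2097 m/s ÷ 0.44704 = 60.866 mph.

Maximum speed ≈ 60.9 mph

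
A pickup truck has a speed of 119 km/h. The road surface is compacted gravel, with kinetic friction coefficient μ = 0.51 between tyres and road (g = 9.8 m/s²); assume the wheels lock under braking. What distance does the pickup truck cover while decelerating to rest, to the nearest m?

Braking distance ≈ 109 m

119 km/h ÷ 3.6 = 33.0556 m/s.
a = μg = 0.51 × 9.8 = 4.998 m/s².
Braking distance = v²/(2a) = 33.0556² / (2 × 4.998) = 1092.673 / 9.996 = 109.311 m.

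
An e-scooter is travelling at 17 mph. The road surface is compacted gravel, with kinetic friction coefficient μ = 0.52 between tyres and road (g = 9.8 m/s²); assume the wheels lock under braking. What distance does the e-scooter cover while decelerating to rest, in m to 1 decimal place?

Braking distance ≈ 5.7 m

17 mph × 0.44704 = 7.5997 m/s.
a = μg = 0.52 × 9.8 = 5.096 m/s².
Braking distance = v²/(2a) = 7.5997² / (2 × 5.096) = 57.755 / 10.192 = 5.667 m.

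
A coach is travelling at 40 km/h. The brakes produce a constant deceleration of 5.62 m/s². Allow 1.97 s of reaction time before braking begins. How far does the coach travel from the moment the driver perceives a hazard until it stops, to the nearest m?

40 km/h ÷ 3.6 = 11.1111 m/s.
Reaction distance = v·t_r = 11.1111 × 1.97 = 21.889 m.
Braking distance = v²/(2a) = 11.1111² / (2 × 5.620) = 123.457 / 11.240 = 10.984 m.
Total = 21.889 + 10.984 = 32.873 m.

Total stopping distance ≈ 33 m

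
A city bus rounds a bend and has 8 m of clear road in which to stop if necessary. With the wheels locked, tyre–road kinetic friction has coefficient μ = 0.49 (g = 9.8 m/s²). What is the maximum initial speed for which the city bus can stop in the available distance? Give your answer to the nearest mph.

Maximum speed ≈ 20 mph

a = μg = 0.49 × 9.8 = 4.802 m/s².
v²/(2a) = d ⇒ v = √(2 × 4.802 × 8) = √76.83 = 8.7653 m/s.
8.7653 m/s ÷ 0.44704 = 19.607 mph.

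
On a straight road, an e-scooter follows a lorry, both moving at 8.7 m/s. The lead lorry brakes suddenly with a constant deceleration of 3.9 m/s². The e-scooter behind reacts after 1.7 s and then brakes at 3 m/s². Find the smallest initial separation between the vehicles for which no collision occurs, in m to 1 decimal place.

Minimum gap ≈ 17.7 m

Leader travels v²/(2a_L) = 75.690 / 7.800 = 9.704 m before stopping.
Follower covers v·t_r = 8.7000 × 1.7 = 14.790 m while reacting, then v²/(2a_F) = 75.690 / 6.000 = 12.615 m while braking, for a total of 14.790 + 12.615 = 27.405 m.
Since a_F ≤ a_L and the follower starts braking later, the follower is never slower than the leader, so the closest approach is when both have stopped.
Minimum gap = 27.405 − 9.704 = 17.701 m.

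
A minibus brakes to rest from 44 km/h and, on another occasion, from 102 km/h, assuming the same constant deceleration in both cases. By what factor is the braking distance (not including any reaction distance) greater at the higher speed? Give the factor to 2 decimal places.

Factor ≈ 5.37

Braking distance d = v²/(2a), so with a fixed, d ∝ v².
Factor = (102/44)² = 2.3182² = 5.3741.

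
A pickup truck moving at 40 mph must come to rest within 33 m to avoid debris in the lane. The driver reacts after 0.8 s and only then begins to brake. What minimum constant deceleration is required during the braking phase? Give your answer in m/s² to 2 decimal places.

40 mph × 0.44704 = 17.8816 m/s.
Distance covered during reaction = 17.8816 × 0.8 = 14.305 m.
Distance available for braking: 33 − 14.305 = 18.695 m.
v² = 2a·d ⇒ a = v²/(2d) = 17.8816² / (2 × 18.695) = 319.752 / 37.390 = 8.5518 m/s².

Required deceleration ≈ 8.55 m/s²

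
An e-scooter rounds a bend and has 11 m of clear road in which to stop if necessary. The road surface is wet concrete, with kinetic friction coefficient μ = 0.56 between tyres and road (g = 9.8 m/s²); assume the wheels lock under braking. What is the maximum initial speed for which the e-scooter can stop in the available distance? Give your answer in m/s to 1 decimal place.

a = μg = 0.56 × 9.8 = 5.488 m/s².
v²/(2a) = d ⇒ v = √(2 × 5.488 × 11) = √120.74 = 10.9882 m/s.

Maximum speed ≈ 11.0 m/s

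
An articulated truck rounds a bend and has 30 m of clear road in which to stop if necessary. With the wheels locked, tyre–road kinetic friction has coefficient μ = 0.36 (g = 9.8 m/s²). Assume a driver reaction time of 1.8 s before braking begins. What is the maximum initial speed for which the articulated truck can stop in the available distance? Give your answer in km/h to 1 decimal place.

Maximum speed ≈ 34.3 km/h

a = μg = 0.36 × 9.8 = 3.528 m/s².
Stopping distance: v·t_r + v²/(2a) = 30 with t_r = 1.8 s and a = 3.528 m/s².
So v² + 12.701 v − 211.68 = 0.
Positive root: v = −a·t_r + √((a·t_r)² + 2a·d) = −6.350 + √(40.322 + 211.68) = 9.5246 m/s.
9.5246 m/s × 3.6 = 34.289 km/h.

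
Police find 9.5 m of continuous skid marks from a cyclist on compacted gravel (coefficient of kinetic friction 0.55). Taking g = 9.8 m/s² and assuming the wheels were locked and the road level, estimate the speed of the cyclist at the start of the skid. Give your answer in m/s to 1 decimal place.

Deceleration a = μg = 0.55 × 9.8 = 5.390 m/s².
v = √(2a·d) = √(2 × 5.390 × 9.5) = √102.410 = 10.1198 m/s.

Initial speed ≈ 10.1 m/s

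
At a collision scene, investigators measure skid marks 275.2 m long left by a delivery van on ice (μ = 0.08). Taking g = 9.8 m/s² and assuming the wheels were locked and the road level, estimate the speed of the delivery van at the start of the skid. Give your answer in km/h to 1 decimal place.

Initial speed ≈ 74.8 km/h

Deceleration a = μg = 0.08 × 9.8 = 0.784 m/s².
v = √(2a·d) = √(2 × 0.784 × 275.2) = √431.514 = 20.7729 m/s.
= 20.7729 × 3.6 = 74.782 km/h.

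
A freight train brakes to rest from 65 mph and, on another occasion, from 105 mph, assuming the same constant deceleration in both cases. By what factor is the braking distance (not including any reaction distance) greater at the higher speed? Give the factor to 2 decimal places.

Braking distance d = v²/(2a), so with a fixed, d ∝ v².
Factor = (105/65)² = 1.6154² = 2.6095.

Factor ≈ 2.61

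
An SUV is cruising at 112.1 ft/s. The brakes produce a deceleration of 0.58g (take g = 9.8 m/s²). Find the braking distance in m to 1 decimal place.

112.1 ft/s × 0.3048 = 34.1681 m/s.
a = 0.58 × 9.8 = 5.684 m/s².
Braking distance = v²/(2a) = 34.1681² / (2 × 5.684) = 1167.459 / 11.368 = 102.697 m.

Braking distance ≈ 102.7 m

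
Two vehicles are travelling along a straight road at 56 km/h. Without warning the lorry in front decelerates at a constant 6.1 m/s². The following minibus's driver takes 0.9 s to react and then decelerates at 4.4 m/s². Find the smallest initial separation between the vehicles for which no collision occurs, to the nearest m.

Minimum gap ≈ 22 m

56 km/h ÷ 3.6 = 15.5556 m/s.
Leader travels v²/(2a_L) = 241.977 / 12.200 = 19.834 m before stopping.
Follower covers v·t_r = 15.5556 × 0.9 = 14.000 m while reacting, then v²/(2a_F) = 241.977 / 8.800 = 27.497 m while braking, for a total of 14.000 + 27.497 = 41.497 m.
Since a_F ≤ a_L and the follower starts braking later, the follower is never slower than the leader, so the closest approach is when both have stopped.
Minimum gap = 41.497 − 19.834 = 21.663 m.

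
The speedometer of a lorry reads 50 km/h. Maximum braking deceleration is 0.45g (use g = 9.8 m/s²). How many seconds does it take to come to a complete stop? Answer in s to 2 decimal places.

50 km/h ÷ 3.6 = 13.8889 m/s.
a = 0.45 × 9.8 = 4.410 m/s².
Braking time = v/a = 13.8889 / 4.410 = 3.149 s.

Braking time ≈ 3.15 s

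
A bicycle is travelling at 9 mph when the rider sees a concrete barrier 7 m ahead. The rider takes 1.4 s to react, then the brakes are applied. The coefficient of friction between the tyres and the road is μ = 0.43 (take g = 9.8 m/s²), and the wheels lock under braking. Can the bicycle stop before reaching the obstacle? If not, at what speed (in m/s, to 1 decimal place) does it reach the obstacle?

9 mph × 0.44704 = 4.0234 m/s.
a = μg = 0.43 × 9.8 = 4.214 m/s².
Reaction distance = 4.0234 × 1.4 = 5.633 m.
Braking distance needed to stop: v²/(2a) = 16.188 / 8.428 = 1.921 m, so total needed = 5.633 + 1.921 = 7.554 m > 7 m — it cannot stop.
Distance remaining when braking begins: 7 − 5.633 = 1.367 m.
v² = v₀² − 2a·d = 16.188 − 2 × 4.214 × 1.367 = 4.667 m²/s².
v = √4.667 = 2.160 m/s.

No — it strikes the obstacle at 2.2 m/s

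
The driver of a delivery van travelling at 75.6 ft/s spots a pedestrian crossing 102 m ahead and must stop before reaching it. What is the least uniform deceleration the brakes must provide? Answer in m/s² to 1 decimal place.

Required deceleration ≈ 2.6 m/s²

75.6 ft/s × 0.3048 = 23.0429 m/s.
v² = 2a·d ⇒ a = v²/(2d) = 23.0429² / (2 × 102.000) = 530.975 / 204.000 = 2.6028 m/s².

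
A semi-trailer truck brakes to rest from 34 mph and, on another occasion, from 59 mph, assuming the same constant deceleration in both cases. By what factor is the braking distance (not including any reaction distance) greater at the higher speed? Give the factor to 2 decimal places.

Factor ≈ 3.01

Braking distance d = v²/(2a), so with a fixed, d ∝ v².
Factor = (59/34)² = 1.7353² = 3.0113.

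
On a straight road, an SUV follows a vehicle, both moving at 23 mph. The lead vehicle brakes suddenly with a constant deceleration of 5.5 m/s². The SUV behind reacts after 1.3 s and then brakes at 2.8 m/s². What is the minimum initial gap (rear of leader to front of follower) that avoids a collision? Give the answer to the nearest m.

23 mph × 0.44704 = 10.2819 m/s.
Leader travels v²/(2a_L) = 105.717 / 11.000 = 9.611 m before stopping.
Follower covers v·t_r = 10.2819 × 1.3 = 13.366 m while reacting, then v²/(2a_F) = 105.717 / 5.600 = 18.878 m while braking, for a total of 13.366 + 18.878 = 32.244 m.
Since a_F ≤ a_L and the follower starts braking later, the follower is never slower than the leader, so the closest approach is when both have stopped.
Minimum gap = 32.244 − 9.611 = 22.633 m.

Minimum gap ≈ 23 m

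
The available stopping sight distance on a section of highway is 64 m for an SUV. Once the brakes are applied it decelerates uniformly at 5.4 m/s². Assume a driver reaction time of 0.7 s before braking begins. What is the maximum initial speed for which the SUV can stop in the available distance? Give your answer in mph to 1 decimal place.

Stopping distance: v·t_r + v²/(2a) = 64 with t_r = 0.7 s and a = 5.400 m/s².
So v² + 7.560 v − 691.20 = 0.
Positive root: v = −a·t_r + √((a·t_r)² + 2a·d) = −3.780 + √(14.288 + 691.20) = 22.7810 m/s.
22.7810 m/s ÷ 0.44704 = 50.960 mph.

Maximum speed ≈ 51.0 mph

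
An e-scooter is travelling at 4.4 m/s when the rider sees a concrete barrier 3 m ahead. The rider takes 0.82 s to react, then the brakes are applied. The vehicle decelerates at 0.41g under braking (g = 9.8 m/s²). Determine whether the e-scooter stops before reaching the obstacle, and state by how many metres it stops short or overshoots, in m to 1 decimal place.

a = 0.41 × 9.8 = 4.018 m/s².
Reaction distance = 4.4000 × 0.82 = 3.608 m.
Braking distance = v²/(2a) = 19.360 / 8.036 = 2.409 m.
Total stopping distance = 3.608 + 2.409 = 6.017 m, vs 3 m available — it cannot stop in time and overshoots by 6.017 − 3 = 3.017 m.

No — it overshoots by 3.0 m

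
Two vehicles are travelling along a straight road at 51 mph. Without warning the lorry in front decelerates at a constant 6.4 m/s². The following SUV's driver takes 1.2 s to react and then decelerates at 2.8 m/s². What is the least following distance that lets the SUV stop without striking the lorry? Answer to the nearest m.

Minimum gap ≈ 80 m

51 mph × 0.44704 = 22.7990 m/s.
Leader travels v²/(2a_L) = 519.794 / 12.800 = 40.609 m before stopping.
Follower covers v·t_r = 22.7990 × 1.2 = 27.359 m while reacting, then v²/(2a_F) = 519.794 / 5.600 = 92.820 m while braking, for a total of 27.359 + 92.820 = 120.179 m.
Since a_F ≤ a_L and the follower starts braking later, the follower is never slower than the leader, so the closest approach is when both have stopped.
Minimum gap = 120.179 − 40.609 = 79.570 m.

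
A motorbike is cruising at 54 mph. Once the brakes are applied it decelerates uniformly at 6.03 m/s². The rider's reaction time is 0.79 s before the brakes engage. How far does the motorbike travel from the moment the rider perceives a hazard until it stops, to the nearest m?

54 mph × 0.44704 = 24.1402 m/s.
Reaction distance = v·t_r = 24.1402 × 0.79 = 19.071 m.
Braking distance = v²/(2a) = 24.1402² / (2 × 6.030) = 582.749 / 12.060 = 48.321 m.
Total = 19.071 + 48.321 = 67.392 m.

Total stopping distance ≈ 67 m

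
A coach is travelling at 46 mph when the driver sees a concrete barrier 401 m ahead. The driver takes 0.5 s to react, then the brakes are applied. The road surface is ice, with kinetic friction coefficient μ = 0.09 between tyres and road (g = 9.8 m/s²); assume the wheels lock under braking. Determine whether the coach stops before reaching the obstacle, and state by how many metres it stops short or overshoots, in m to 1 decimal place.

Yes — it stops 151.0 m short of the obstacle

46 mph × 0.44704 = 20.5638 m/s.
a = μg = 0.09 × 9.8 = 0.882 m/s².
Reaction distance = 20.5638 × 0.5 = 10.282 m.
Braking distance = v²/(2a) = 422.870 / 1.764 = 239.722 m.
Total stopping distance = 10.282 + 239.722 = 250.004 m, vs 401 m available — it stops with 401 − 250.004 = 150.996 m to spare.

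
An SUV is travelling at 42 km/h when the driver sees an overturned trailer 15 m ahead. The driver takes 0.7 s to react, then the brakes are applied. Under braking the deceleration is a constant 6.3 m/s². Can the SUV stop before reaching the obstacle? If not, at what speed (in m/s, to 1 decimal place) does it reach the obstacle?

No — it strikes the obstacle at 7.1 m/s

42 km/h ÷ 3.6 = 11.6667 m/s.
Reaction distance = 11.6667 × 0.7 = 8.167 m.
Braking distance needed to stop: v²/(2a) = 136.112 / 12.600 = 10.803 m, so total needed = 8.167 + 10.803 = 18.970 m > 15 m — it cannot stop.
Distance remaining when braking begins: 15 − 8.167 = 6.833 m.
v² = v₀² − 2a·d = 136.112 − 2 × 6.300 × 6.833 = 50.016 m²/s².
v = √50.016 = 7.072 m/s.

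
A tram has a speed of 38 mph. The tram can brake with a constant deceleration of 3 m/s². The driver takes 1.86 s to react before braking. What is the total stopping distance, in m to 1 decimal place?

Total stopping distance ≈ 79.7 m

38 mph × 0.44704 = 16.9875 m/s.
Reaction distance = v·t_r = 16.9875 × 1.86 = 31.597 m.
Braking distance = v²/(2a) = 16.9875² / (2 × 3.000) = 288.575 / 6.000 = 48.096 m.
Total = 31.597 + 48.096 = 79.693 m.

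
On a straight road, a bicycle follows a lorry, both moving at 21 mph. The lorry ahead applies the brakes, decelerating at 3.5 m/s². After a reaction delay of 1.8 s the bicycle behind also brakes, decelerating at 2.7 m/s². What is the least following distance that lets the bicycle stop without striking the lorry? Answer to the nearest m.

Minimum gap ≈ 21 m

21 mph × 0.44704 = 9.3878 m/s.
Leader travels v²/(2a_L) = 88.131 / 7.000 = 12.590 m before stopping.
Follower covers v·t_r = 9.3878 × 1.8 = 16.898 m while reacting, then v²/(2a_F) = 88.131 / 5.400 = 16.321 m while braking, for a total of 16.898 + 16.321 = 33.219 m.
Since a_F ≤ a_L and the follower starts braking later, the follower is never slower than the leader, so the closest approach is when both have stopped.
Minimum gap = 33.219 − 12.590 = 20.629 m.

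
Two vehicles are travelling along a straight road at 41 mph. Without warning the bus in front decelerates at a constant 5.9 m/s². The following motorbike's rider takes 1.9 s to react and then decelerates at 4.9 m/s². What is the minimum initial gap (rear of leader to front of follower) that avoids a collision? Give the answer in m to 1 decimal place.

Minimum gap ≈ 40.6 m

41 mph × 0.44704 = 18.3286 m/s.
Leader travels v²/(2a_L) = 335.938 / 11.800 = 28.469 m before stopping.
Follower covers v·t_r = 18.3286 × 1.9 = 34.824 m while reacting, then v²/(2a_F) = 335.938 / 9.800 = 34.279 m while braking, for a total of 34.824 + 34.279 = 69.103 m.
Since a_F ≤ a_L and the follower starts braking later, the follower is never slower than the leader, so the closest approach is when both have stopped.
Minimum gap = 69.103 − 28.469 = 40.634 m.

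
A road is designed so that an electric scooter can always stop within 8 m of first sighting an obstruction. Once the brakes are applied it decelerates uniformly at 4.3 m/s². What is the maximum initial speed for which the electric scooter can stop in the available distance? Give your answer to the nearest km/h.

Maximum speed ≈ 30 km/h

v²/(2a) = d ⇒ v = √(2 × 4.300 × 8) = √68.80 = 8.2946 m/s.
8.2946 m/s × 3.6 = 29.861 km/h.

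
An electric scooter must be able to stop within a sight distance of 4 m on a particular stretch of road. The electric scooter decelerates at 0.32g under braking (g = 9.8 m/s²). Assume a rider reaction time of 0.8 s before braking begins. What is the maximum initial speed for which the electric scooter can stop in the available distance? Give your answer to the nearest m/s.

a = 0.32 × 9.8 = 3.136 m/s².
Stopping distance: v·t_r + v²/(2a) = 4 with t_r = 0.8 s and a = 3.136 m/s².
So v² + 5.018 v − 25.09 = 0.
Positive root: v = −a·t_r + √((a·t_r)² + 2a·d) = −2.509 + √(6.295 + 25.09) = 3.0932 m/s.

Maximum speed ≈ 3 m/s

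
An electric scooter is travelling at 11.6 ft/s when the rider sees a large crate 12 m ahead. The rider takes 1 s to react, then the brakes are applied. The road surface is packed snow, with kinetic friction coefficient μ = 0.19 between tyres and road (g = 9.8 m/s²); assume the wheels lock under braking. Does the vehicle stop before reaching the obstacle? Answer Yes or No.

11.6 ft/s × 0.3048 = 3.5357 m/s.
a = μg = 0.19 × 9.8 = 1.862 m/s².
Reaction distance = 3.5357 × 1 = 3.536 m.
Braking distance = v²/(2a) = 12.501 / 3.724 = 3.357 m.
Total stopping distance = 3.536 + 3.357 = 6.893 m, vs 12 m available — it stops with 12 − 6.893 = 5.107 m to spare.

Yes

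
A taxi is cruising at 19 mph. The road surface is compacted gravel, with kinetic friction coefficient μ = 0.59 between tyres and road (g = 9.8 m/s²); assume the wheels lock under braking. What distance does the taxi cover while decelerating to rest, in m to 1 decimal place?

Braking distance ≈ 6.2 m

19 mph × 0.44704 = 8.4938 m/s.
a = μg = 0.59 × 9.8 = 5.782 m/s².
Braking distance = v²/(2a) = 8.4938² / (2 × 5.782) = 72.145 / 11.564 = 6.239 m.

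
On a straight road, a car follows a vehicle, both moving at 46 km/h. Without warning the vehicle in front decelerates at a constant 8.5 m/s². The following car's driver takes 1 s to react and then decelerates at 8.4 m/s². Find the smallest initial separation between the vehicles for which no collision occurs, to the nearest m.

Minimum gap ≈ 13 m

46 km/h ÷ 3.6 = 12.7778 m/s.
Leader travels v²/(2a_L) = 163.272 / 17.000 = 9.604 m before stopping.
Follower covers v·t_r = 12.7778 × 1 = 12.778 m while reacting, then v²/(2a_F) = 163.272 / 16.800 = 9.719 m while braking, for a total of 12.778 + 9.719 = 22.497 m.
Since a_F ≤ a_L and the follower starts braking later, the follower is never slower than the leader, so the closest approach is when both have stopped.
Minimum gap = 22.497 − 9.604 = 12.893 m.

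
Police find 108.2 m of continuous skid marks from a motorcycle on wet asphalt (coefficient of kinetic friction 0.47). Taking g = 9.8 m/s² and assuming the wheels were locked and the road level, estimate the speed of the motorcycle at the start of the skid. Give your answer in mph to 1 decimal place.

Initial speed ≈ 70.6 mph

Deceleration a = μg = 0.47 × 9.8 = 4.606 m/s².
v = √(2a·d) = √(2 × 4.606 × 108.2) = √996.738 = 31.5712 m/s.
= 31.5712 ÷ 0.44704 = 70.623 mph.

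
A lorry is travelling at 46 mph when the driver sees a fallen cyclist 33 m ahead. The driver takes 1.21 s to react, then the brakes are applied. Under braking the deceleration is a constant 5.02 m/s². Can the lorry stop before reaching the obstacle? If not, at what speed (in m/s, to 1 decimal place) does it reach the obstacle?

No — it strikes the obstacle at 18.5 m/s

46 mph × 0.44704 = 20.5638 m/s.
Reaction distance = 20.5638 × 1.21 = 24.882 m.
Braking distance needed to stop: v²/(2a) = 422.870 / 10.040 = 42.119 m, so total needed = 24.882 + 42.119 = 67.001 m > 33 m — it cannot stop.
Distance remaining when braking begins: 33 − 24.882 = 8.118 m.
v² = v₀² − 2a·d = 422.870 − 2 × 5.020 × 8.118 = 341.365 m²/s².
v = √341.365 = 18.476 m/s.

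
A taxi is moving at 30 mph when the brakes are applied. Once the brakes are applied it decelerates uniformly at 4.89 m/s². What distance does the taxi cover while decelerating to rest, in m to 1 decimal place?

30 mph × 0.44704 = 13.4112 m/s.
Braking distance = v²/(2a) = 13.4112² / (2 × 4.890) = 179.860 / 9.780 = 18.391 m.

Braking distance ≈ 18.4 m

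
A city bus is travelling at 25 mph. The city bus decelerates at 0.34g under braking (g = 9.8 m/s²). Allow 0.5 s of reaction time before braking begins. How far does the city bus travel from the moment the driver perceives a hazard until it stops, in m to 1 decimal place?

Total stopping distance ≈ 24.3 m

25 mph × 0.44704 = 11.1760 m/s.
a = 0.34 × 9.8 = 3.332 m/s².
Reaction distance = v·t_r = 11.1760 × 0.5 = 5.588 m.
Braking distance = v²/(2a) = 11.1760² / (2 × 3.332) = 124.903 / 6.664 = 18.743 m.
Total = 5.588 + 18.743 = 24.331 m.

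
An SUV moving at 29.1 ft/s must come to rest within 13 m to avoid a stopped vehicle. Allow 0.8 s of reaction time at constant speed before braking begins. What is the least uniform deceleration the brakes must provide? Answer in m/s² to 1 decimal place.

Required deceleration ≈ 6.7 m/s²

29.1 ft/s × 0.3048 = 8.8697 m/s.
Distance covered during reaction = 8.8697 × 0.8 = 7.096 m.
Distance available for braking: 13 − 7.096 = 5.904 m.
v² = 2a·d ⇒ a = v²/(2d) = 8.8697² / (2 × 5.904) = 78.672 / 11.808 = 6.6626 m/s².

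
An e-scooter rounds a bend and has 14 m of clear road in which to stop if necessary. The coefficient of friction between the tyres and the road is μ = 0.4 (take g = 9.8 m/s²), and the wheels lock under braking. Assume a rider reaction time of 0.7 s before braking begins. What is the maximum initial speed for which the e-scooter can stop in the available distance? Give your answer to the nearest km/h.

a = μg = 0.4 × 9.8 = 3.920 m/s².
Stopping distance: v·t_r + v²/(2a) = 14 with t_r = 0.7 s and a = 3.920 m/s².
So v² + 5.488 v − 109.76 = 0.
Positive root: v = −a·t_r + √((a·t_r)² + 2a·d) = −2.744 + √(7.530 + 109.76) = 8.0861 m/s.
8.0861 m/s × 3.6 = 29.110 km/h.

Maximum speed ≈ 29 km/h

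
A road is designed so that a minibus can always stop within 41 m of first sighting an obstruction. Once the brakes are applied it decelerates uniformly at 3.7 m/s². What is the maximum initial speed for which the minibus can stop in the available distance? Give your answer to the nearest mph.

Maximum speed ≈ 39 mph

v²/(2a) = d ⇒ v = √(2 × 3.700 × 41) = √303.40 = 17.4184 m/s.
17.4184 m/s ÷ 0.44704 = 38.964 mph.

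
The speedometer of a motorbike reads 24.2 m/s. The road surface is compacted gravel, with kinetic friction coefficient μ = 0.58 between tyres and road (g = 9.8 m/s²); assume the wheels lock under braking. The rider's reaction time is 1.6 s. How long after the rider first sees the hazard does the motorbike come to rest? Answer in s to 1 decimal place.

Total time ≈ 5.9 s

a = μg = 0.58 × 9.8 = 5.684 m/s².
Braking time = v/a = 24.2000 / 5.684 = 4.258 s.
Total = 1.6 + 4.258 = 5.858 s.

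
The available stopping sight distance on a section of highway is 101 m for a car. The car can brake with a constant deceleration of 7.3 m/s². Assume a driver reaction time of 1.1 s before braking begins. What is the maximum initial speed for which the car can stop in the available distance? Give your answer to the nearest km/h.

Maximum speed ≈ 112 km/h

Stopping distance: v·t_r + v²/(2a) = 101 with t_r = 1.1 s and a = 7.300 m/s².
So v² + 16.060 v − 1474.60 = 0.
Positive root: v = −a·t_r + √((a·t_r)² + 2a·d) = −8.030 + √(64.481 + 1474.60) = 31.2011 m/s.
31.2011 m/s × 3.6 = 112.324 km/h.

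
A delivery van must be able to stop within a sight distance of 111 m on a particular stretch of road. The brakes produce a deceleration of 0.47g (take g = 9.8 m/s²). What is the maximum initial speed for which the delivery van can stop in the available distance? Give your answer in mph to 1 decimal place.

Maximum speed ≈ 71.5 mph

a = 0.47 × 9.8 = 4.606 m/s².
v²/(2a) = d ⇒ v = √(2 × 4.606 × 111) = √1022.53 = 31.9770 m/s.
31.9770 m/s ÷ 0.44704 = 71.531 mph.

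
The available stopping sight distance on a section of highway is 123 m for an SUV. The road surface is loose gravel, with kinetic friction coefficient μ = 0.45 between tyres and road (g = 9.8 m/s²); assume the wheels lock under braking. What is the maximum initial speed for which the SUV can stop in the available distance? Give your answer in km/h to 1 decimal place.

a = μg = 0.45 × 9.8 = 4.410 m/s².
v²/(2a) = d ⇒ v = √(2 × 4.410 × 123) = √1084.86 = 32.9372 m/s.
32.9372 m/s × 3.6 = 118.574 km/h.

Maximum speed ≈ 118.6 km/h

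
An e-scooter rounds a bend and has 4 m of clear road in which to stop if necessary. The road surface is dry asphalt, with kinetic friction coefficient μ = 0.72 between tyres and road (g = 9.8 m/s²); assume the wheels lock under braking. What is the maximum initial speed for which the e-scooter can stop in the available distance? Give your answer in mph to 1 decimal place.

Maximum speed ≈ 16.8 mph

a = μg = 0.72 × 9.8 = 7.056 m/s².
v²/(2a) = d ⇒ v = √(2 × 7.056 × 4) = √56.45 = 7.5133 m/s.
7.5133 m/s ÷ 0.44704 = 16.807 mph.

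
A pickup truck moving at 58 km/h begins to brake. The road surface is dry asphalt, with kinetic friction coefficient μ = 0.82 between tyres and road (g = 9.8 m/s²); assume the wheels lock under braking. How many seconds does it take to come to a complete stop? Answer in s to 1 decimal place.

Braking time ≈ 2.0 s

58 km/h ÷ 3.6 = 16.1111 m/s.
a = μg = 0.82 × 9.8 = 8.036 m/s².
Braking time = v/a = 16.1111 / 8.036 = 2.005 s.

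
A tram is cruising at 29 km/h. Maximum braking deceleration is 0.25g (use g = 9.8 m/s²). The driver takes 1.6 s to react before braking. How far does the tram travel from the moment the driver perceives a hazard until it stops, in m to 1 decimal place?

Total stopping distance ≈ 26.1 m

29 km/h ÷ 3.6 = 8.0556 m/s.
a = 0.25 × 9.8 = 2.450 m/s².
Reaction distance = v·t_r = 8.0556 × 1.6 = 12.889 m.
Braking distance = v²/(2a) = 8.0556² / (2 × 2.450) = 64.893 / 4.900 = 13.243 m.
Total = 12.889 + 13.243 = 26.132 m.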